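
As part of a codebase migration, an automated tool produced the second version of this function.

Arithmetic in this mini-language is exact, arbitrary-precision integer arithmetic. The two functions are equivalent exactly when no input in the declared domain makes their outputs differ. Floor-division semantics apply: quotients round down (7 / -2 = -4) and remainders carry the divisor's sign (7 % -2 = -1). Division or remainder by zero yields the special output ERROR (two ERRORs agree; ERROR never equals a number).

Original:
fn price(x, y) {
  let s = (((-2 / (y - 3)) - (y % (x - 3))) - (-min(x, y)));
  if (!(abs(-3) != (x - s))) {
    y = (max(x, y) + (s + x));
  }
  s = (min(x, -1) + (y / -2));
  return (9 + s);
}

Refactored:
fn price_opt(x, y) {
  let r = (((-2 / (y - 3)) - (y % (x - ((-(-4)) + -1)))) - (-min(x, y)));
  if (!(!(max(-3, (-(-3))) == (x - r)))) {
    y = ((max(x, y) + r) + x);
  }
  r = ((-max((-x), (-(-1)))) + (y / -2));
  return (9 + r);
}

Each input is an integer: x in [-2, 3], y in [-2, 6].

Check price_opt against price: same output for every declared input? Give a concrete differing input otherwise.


Equivalent — the differences include constant usage differs, plus boolean connective usage differs, plus arithmetic usage differs, plus local variable names differ, plus comparison usage differs, plus min/max/abs usage differs, yet no declared input distinguishes the two.
One worked example (x=0, y=4) — price: s becomes 0; next (!(abs(-3) != (x - s))) evaluates to false; next s becomes -3; next final value 6; price_opt: r becomes 0; next (!(!(max(-3, (-(-3))) == (x - r)))) evaluates to false; next r becomes -3; next final value 6; agreement on 6.
Every one of the 54 inputs gives matching results.
verdict: equivalent


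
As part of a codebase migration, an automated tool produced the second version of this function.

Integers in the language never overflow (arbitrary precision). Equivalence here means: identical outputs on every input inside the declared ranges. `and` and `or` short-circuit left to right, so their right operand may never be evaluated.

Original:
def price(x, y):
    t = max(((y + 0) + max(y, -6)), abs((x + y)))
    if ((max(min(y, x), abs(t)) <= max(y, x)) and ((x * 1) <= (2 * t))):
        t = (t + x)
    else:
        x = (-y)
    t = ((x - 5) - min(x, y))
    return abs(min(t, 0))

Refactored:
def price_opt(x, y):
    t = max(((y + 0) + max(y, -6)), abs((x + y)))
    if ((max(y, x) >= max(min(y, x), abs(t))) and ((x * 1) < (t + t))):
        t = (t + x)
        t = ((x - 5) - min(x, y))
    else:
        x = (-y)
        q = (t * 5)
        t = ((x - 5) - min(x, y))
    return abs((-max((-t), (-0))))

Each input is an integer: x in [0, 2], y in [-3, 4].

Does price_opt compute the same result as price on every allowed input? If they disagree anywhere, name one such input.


Not equivalent: x=2, y=-1 separates them (2 vs 3).
price: t = 1; ((max(min(y, x), abs(t)) <= max(y, x)) and ((x * 1) <= (2 * t))) -> true; t = 3; t = -2; return 2
price_opt: t = 1; ((max(y, x) >= max(min(y, x), abs(t))) and ((x * 1) < (t + t))) -> false; x = 1; q = 5; t = -3; return 3
verdict: not equivalent; witness: x=2, y=-1


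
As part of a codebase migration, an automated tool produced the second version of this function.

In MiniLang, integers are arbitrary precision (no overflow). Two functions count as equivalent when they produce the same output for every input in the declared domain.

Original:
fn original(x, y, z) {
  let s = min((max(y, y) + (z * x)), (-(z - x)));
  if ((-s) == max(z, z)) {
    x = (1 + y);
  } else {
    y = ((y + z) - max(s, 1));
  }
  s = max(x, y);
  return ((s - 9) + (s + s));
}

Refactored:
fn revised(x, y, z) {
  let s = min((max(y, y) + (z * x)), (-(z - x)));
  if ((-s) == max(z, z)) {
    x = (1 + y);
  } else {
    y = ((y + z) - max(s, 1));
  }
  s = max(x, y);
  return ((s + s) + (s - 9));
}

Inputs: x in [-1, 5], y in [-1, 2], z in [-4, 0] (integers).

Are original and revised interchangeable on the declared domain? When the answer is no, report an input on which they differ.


The two versions differ — the changes include same computation, different form.
One worked example (x=-1, y=1, z=-1) — original: s := 0 | ((-s) == max(z, z)): false | y := -1 | s := -1 | result -12; revised: s := 0 | ((-s) == max(z, z)): false | y := -1 | s := -1 | result -12; agreement on -12.
Across all 140 domain points the two functions coincide.
verdict: equivalent


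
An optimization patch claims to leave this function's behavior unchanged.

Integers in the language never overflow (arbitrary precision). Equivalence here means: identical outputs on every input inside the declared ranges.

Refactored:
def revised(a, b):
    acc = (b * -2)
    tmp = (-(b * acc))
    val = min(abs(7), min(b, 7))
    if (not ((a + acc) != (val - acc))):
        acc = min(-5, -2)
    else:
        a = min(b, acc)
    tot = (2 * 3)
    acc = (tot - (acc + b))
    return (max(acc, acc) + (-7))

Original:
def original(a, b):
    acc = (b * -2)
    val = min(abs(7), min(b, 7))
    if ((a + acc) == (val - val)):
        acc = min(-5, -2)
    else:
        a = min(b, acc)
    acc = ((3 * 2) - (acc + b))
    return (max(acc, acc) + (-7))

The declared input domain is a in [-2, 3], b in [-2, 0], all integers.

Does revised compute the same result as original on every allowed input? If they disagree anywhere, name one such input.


These are not equivalent — on a=-2, b=-1 the outputs split (5 vs -2).
original: acc := 2 | val := -1 | ((a + acc) == (val - val)): true | acc := -5 | acc := 12 | result 5
revised: acc := 2 | tmp := 2 | val := -1 | (not ((a + acc) != (val - acc))): false | a := -1 | tot := 6 | acc := 5 | result -2
verdict: not equivalent; witness: a=-2, b=-1


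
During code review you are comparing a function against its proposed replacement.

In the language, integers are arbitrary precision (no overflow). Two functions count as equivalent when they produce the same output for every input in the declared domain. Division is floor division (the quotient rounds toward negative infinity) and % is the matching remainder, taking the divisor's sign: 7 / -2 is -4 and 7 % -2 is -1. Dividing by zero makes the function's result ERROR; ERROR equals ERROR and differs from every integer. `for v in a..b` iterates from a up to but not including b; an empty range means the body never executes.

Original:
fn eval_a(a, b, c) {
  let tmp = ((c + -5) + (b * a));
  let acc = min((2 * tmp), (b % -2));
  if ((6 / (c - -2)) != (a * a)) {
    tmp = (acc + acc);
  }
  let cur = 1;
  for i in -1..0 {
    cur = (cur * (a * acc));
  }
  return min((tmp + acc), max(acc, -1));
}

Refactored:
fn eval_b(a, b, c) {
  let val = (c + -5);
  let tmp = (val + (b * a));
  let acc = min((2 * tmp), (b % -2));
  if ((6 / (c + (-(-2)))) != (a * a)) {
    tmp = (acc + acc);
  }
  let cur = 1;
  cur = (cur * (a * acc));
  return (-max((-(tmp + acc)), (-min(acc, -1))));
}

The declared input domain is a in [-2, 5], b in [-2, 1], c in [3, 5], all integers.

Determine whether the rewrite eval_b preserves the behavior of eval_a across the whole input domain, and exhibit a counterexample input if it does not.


There is a counterexample at a=-2, b=-2, c=3: 0 on one side, -1 on the other.
eval_a: tmp=2, then acc=0, then ((6 / (c - -2)) != (a * a)) is true, then tmp=0, then cur=1, then (i=-1), then cur=0, then returns 0
eval_b: val=-2, then tmp=2, then acc=0, then ((6 / (c + (-(-2)))) != (a * a)) is true, then tmp=0, then cur=1, then cur=0, then returns -1
verdict: not equivalent; witness: a=-2, b=-2, c=3


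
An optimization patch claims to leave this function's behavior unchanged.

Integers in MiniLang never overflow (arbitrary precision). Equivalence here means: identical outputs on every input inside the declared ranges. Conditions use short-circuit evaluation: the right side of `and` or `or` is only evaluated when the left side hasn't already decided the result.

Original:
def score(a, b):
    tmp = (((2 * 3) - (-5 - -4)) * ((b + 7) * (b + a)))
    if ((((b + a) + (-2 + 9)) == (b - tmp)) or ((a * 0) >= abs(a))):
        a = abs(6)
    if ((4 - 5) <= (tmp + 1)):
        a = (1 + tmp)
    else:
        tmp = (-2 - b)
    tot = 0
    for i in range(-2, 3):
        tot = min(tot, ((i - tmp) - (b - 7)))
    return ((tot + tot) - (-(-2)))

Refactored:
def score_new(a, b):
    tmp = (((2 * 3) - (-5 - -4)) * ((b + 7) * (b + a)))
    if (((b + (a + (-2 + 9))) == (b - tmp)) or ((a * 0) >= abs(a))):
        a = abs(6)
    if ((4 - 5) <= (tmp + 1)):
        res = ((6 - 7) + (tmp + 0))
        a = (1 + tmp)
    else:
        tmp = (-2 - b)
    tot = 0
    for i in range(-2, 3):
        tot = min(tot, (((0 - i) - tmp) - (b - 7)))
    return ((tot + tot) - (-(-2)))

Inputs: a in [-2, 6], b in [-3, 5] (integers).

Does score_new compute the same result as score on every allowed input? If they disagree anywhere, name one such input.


Equivalent — the differences include arithmetic usage differs, and constant usage differs, and statement counts differ, and local variable names differ, yet no declared input distinguishes the two.
One worked example (a=0, b=2) — score: tmp becomes 126; next ((((b + a) + (-2 + 9)) == (b - tmp)) or ((a * 0) >= abs(a))) evaluates to true; next a becomes 6; next ((4 - 5) <= (tmp + 1)) evaluates to true; next a becomes 127; next tot becomes 0; next at i=-2:; next tot becomes -123; next at i=-1:; next tot becomes -123; next at i=0:; next tot becomes -123; next at i=1:; next tot becomes -123; next at i=2:; next tot becomes -123; next final value -248; score_new: tmp becomes 126; next (((b + (a + (-2 + 9))) == (b - tmp)) or ((a * 0) >= abs(a))) evaluates to true; next a becomes 6; next ((4 - 5) <= (tmp + 1)) evaluates to true; next res becomes 125; next a becomes 127; next tot becomes 0; next at i=-2:; next tot becomes -119; next at i=-1:; next tot becomes -120; next at i=0:; next tot becomes -121; next at i=1:; next tot becomes -122; next at i=2:; next tot becomes -123; next final value -248; agreement on -248.
Across all 81 domain points the two functions coincide.
verdict: equivalent


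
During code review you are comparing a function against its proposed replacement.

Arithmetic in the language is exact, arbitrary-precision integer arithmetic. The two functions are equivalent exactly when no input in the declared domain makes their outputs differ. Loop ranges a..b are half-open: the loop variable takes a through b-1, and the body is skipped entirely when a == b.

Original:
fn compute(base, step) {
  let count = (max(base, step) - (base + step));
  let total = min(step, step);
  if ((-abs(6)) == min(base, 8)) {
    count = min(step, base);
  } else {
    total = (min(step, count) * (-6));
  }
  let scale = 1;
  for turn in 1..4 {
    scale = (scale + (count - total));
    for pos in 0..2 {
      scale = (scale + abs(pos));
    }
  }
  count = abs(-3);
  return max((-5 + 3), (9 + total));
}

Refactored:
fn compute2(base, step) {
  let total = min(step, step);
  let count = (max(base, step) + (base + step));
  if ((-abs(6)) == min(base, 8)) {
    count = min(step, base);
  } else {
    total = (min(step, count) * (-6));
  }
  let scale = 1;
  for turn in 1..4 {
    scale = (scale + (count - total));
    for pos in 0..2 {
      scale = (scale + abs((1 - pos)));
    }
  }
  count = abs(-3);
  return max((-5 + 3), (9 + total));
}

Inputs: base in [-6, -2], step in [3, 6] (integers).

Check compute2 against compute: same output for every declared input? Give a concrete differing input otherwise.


These are not equivalent — on base=-5, step=3 the outputs split (-2 vs 3).
compute: count = 5; total = 3; ((-abs(6)) == min(base, 8)) -> false; total = -18; scale = 1; [turn=1]; scale = 24; [pos=0]; scale = 24; [pos=1]; scale = 25; [turn=2]; scale = 48; [pos=0]; scale = 48; [pos=1]; scale = 49; [turn=3]; scale = 72; [pos=0]; scale = 72; [pos=1]; scale = 73; count = 3; return -2
compute2: total = 3; count = 1; ((-abs(6)) == min(base, 8)) -> false; total = -6; scale = 1; [turn=1]; scale = 8; [pos=0]; scale = 9; [pos=1]; scale = 9; [turn=2]; scale = 16; [pos=0]; scale = 17; [pos=1]; scale = 17; [turn=3]; scale = 24; [pos=0]; scale = 25; [pos=1]; scale = 25; count = 3; return 3
verdict: not equivalent; witness: base=-5, step=3


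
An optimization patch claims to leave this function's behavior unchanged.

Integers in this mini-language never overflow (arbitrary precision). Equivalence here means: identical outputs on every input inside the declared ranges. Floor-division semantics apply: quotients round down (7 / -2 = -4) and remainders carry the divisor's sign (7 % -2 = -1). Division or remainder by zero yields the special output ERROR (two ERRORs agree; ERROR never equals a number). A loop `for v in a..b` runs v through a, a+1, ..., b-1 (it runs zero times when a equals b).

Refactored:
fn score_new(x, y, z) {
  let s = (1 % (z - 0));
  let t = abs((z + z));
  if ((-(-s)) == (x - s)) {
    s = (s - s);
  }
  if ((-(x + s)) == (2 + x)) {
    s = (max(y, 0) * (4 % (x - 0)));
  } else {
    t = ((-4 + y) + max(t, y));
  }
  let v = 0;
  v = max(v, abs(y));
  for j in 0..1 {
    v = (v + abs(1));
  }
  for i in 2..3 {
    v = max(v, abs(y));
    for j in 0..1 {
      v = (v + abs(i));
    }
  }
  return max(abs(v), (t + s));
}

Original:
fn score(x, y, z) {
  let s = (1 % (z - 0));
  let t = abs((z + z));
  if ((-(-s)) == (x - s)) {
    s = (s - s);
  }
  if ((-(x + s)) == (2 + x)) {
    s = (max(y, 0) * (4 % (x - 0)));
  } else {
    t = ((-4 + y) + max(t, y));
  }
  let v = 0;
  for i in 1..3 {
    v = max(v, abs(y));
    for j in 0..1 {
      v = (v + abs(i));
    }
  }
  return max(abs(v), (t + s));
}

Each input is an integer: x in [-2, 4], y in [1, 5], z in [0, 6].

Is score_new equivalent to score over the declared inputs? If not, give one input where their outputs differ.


Comparing the listings, the differences include: loop structure differs; constant usage differs; arithmetic usage differs; statement counts differ; min/max/abs usage differs.
As a probe, take x=4, y=4, z=2: score runs s=1, then t=4, then ((-(-s)) == (x - s)) is false, then ((-(x + s)) == (2 + x)) is false, then t=4, then v=0, then (i=1), then v=4, then (j=0), then v=5, then (i=2), then v=5, then (j=0), then v=7, then returns 7; score_new runs s=1, then t=4, then ((-(-s)) == (x - s)) is false, then ((-(x + s)) == (2 + x)) is false, then t=4, then v=0, then v=4, then (j=0), then v=5, then (i=2), then v=5, then (j=0), then v=7, then returns 7; both end at 7.
An exhaustive pass over the 245 declared inputs shows identical outputs.
verdict: equivalent


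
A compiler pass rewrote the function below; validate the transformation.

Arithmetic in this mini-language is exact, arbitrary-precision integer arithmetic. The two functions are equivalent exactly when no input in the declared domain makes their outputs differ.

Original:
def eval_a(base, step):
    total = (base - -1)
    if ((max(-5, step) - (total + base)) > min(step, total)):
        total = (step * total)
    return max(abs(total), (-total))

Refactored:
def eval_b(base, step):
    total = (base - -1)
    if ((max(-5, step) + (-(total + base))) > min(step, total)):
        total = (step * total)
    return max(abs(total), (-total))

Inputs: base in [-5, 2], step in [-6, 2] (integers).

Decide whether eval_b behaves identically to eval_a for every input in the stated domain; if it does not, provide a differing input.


The two are interchangeable: arithmetic usage differs, and every declared input agrees.
Tracing base=1, step=-6: eval_a: total=2, then ((max(-5, step) - (total + base)) > min(step, total)) is false, then returns 2 | eval_b: total=2, then ((max(-5, step) + (-(total + base))) > min(step, total)) is false, then returns 2 — matching result 2.
Across all 72 domain points the two functions coincide.
verdict: equivalent


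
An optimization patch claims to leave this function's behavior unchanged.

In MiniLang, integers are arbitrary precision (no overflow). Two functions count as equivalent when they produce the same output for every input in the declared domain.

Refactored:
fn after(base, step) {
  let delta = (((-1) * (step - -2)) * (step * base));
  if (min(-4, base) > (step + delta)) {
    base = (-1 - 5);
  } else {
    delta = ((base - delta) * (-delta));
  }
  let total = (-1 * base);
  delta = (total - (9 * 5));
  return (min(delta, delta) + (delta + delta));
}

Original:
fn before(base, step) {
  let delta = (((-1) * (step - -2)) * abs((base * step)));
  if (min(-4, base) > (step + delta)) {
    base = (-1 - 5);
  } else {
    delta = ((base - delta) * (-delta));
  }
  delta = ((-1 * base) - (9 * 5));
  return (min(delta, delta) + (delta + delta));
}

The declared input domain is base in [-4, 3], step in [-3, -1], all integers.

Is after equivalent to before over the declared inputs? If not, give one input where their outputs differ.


Not equivalent: base=1, step=-3 separates them (-138 vs -117).
before: delta := 3 | (min(-4, base) > (step + delta)): false | delta := 6 | delta := -46 | result -138
after: delta := -3 | (min(-4, base) > (step + delta)): true | base := -6 | total := 6 | delta := -39 | result -117
verdict: not equivalent; witness: base=1, step=-3


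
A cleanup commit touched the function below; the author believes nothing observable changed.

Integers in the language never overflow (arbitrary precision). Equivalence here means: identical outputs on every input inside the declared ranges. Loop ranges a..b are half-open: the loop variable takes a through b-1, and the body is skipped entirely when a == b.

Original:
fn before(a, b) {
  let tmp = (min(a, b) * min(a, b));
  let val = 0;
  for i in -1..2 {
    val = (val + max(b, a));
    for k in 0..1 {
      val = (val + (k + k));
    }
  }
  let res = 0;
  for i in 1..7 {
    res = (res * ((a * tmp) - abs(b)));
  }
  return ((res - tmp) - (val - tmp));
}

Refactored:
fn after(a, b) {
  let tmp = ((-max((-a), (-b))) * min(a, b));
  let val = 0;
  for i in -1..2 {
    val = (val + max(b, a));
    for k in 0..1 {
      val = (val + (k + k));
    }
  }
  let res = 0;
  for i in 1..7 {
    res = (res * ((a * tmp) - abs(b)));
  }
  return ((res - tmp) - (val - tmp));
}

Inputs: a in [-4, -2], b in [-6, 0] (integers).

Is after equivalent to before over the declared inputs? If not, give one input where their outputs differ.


The two versions differ — the changes include min/max/abs usage differs.
Tracing a=-3, b=-5: before: tmp becomes 25; next val becomes 0; next at i=-1:; next val becomes -3; next at k=0:; next val becomes -3; next at i=0:; next val becomes -6; next at k=0:; next val becomes -6; next at i=1:; next val becomes -9; next at k=0:; next val becomes -9; next res becomes 0; next at i=1:; next res becomes 0; next at i=2:; next res becomes 0; next at i=3:; next res becomes 0; next at i=4:; next res becomes 0; next at i=5:; next res becomes 0; next at i=6:; next res becomes 0; next final value 9 | after: tmp becomes 25; next val becomes 0; next at i=-1:; next val becomes -3; next at k=0:; next val becomes -3; next at i=0:; next val becomes -6; next at k=0:; next val becomes -6; next at i=1:; next val becomes -9; next at k=0:; next val becomes -9; next res becomes 0; next at i=1:; next res becomes 0; next at i=2:; next res becomes 0; next at i=3:; next res becomes 0; next at i=4:; next res becomes 0; next at i=5:; next res becomes 0; next at i=6:; next res becomes 0; next final value 9 — matching result 9.
Across all 21 domain points the two functions coincide.
verdict: equivalent


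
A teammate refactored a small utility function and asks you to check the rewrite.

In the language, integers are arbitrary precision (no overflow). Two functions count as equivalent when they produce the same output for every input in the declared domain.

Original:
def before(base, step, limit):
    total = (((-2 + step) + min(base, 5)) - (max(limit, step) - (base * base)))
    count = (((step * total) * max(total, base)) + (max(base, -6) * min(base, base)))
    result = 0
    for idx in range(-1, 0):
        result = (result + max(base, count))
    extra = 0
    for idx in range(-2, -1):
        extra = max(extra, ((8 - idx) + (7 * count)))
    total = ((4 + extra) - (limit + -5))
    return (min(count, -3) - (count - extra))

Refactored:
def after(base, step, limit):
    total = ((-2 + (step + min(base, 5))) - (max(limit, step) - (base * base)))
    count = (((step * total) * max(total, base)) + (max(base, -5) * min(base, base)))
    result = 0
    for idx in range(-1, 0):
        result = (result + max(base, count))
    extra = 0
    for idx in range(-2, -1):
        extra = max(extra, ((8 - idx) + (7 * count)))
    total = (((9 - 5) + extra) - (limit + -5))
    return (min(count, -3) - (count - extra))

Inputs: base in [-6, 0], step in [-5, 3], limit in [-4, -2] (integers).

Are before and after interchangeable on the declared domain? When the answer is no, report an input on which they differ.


Not equivalent: base=-6, step=0, limit=-4 separates them (223 vs 187).
before: total = 28; count = 36; result = 0; [idx=-1]; result = 36; extra = 0; [idx=-2]; extra = 262; total = 275; return 223
after: total = 28; count = 30; result = 0; [idx=-1]; result = 30; extra = 0; [idx=-2]; extra = 220; total = 233; return 187
verdict: not equivalent; witness: base=-6, step=0, limit=-4


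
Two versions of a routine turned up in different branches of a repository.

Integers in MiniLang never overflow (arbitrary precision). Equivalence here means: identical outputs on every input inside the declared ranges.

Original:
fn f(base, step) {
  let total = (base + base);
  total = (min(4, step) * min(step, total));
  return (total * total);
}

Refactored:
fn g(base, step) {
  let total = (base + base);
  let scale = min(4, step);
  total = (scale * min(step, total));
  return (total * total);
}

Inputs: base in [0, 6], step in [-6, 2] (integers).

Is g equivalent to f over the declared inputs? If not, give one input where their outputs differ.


Side by side, the visible changes include: local variable names differ; statement counts differ.
As a probe, take base=4, step=0: f runs total=8, then total=0, then returns 0; g runs total=8, then scale=0, then total=0, then returns 0; both end at 0.
An exhaustive pass over the 63 declared inputs shows identical outputs.
verdict: equivalent


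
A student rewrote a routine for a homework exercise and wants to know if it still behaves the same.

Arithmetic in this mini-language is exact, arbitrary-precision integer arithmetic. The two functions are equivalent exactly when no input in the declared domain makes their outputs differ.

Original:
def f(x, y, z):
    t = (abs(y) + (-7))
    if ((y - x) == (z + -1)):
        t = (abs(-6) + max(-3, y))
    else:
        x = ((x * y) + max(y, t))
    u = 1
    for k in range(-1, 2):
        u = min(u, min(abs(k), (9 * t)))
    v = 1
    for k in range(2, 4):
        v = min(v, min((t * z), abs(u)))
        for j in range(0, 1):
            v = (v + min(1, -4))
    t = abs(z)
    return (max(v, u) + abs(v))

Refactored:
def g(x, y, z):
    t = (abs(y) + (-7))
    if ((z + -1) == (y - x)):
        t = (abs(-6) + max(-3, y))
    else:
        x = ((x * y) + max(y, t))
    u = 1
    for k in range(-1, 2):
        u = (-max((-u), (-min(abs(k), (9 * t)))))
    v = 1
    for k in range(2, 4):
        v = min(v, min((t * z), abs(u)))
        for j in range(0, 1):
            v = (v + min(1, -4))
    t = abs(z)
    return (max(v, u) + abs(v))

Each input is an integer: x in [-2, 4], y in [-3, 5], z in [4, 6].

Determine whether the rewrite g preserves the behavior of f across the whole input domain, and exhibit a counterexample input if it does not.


The two are interchangeable: min/max/abs usage differs, and every declared input agrees.
Spot check at x=3, y=3, z=4 — f: t = -4; ((y - x) == (z + -1)) -> false; x = 12; u = 1; [k=-1]; u = -36; [k=0]; u = -36; [k=1]; u = -36; v = 1; [k=2]; v = -16; [j=0]; v = -20; [k=3]; v = -20; [j=0]; v = -24; t = 4; return 0. g: t = -4; ((z + -1) == (y - x)) -> false; x = 12; u = 1; [k=-1]; u = -36; [k=0]; u = -36; [k=1]; u = -36; v = 1; [k=2]; v = -16; [j=0]; v = -20; [k=3]; v = -20; [j=0]; v = -24; t = 4; return 0. Both give 0.
Sweeping the whole domain (189 inputs) finds no disagreement.
verdict: equivalent


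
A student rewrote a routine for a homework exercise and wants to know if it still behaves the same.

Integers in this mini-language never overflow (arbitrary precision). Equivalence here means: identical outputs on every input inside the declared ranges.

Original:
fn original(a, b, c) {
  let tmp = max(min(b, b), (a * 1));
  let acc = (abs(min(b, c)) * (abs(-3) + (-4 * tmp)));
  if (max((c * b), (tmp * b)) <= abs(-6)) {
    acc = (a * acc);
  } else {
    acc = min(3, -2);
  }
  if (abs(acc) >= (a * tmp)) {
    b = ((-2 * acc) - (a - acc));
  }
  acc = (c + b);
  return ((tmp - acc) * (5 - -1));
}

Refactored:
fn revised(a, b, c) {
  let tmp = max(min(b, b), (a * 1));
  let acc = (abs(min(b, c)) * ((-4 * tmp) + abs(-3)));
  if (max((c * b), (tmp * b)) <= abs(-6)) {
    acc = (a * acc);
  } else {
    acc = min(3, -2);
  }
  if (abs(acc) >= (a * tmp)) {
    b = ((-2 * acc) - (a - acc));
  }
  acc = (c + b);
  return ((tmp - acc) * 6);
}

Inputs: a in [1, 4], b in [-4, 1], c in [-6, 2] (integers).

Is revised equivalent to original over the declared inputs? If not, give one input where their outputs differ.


Side by side, the visible changes include: arithmetic usage differs, plus constant usage differs.
One worked example (a=2, b=-4, c=2) — original: tmp=2, then acc=-20, then (max((c * b), (tmp * b)) <= abs(-6)) is true, then acc=-40, then (abs(acc) >= (a * tmp)) is true, then b=38, then acc=40, then returns -228; revised: tmp=2, then acc=-20, then (max((c * b), (tmp * b)) <= abs(-6)) is true, then acc=-40, then (abs(acc) >= (a * tmp)) is true, then b=38, then acc=40, then returns -228; agreement on -228.
Across all 216 domain points the two functions coincide.
verdict: equivalent


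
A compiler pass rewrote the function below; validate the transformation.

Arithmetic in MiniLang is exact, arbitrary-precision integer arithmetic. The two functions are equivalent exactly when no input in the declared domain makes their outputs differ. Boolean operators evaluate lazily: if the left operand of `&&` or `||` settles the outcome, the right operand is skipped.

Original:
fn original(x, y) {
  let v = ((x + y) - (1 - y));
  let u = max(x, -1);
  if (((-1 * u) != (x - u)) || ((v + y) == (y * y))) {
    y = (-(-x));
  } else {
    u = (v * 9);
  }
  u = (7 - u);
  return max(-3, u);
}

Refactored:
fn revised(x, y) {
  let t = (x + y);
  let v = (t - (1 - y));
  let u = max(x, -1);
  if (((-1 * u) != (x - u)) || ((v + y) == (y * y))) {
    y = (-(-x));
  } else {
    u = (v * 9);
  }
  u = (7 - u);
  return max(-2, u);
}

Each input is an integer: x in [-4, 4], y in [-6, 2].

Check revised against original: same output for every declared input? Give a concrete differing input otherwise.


Run the pair on x=0, y=2.
original: v becomes 3; next u becomes 0; next (((-1 * u) != (x - u)) || ((v + y) == (y * y))) evaluates to false; next u becomes 27; next u becomes -20; next final value -3
revised: t becomes 2; next v becomes 3; next u becomes 0; next (((-1 * u) != (x - u)) || ((v + y) == (y * y))) evaluates to false; next u becomes 27; next u becomes -20; next final value -2
-3 != -2, so the rewrite changes behavior.
verdict: not equivalent; witness: x=0, y=2


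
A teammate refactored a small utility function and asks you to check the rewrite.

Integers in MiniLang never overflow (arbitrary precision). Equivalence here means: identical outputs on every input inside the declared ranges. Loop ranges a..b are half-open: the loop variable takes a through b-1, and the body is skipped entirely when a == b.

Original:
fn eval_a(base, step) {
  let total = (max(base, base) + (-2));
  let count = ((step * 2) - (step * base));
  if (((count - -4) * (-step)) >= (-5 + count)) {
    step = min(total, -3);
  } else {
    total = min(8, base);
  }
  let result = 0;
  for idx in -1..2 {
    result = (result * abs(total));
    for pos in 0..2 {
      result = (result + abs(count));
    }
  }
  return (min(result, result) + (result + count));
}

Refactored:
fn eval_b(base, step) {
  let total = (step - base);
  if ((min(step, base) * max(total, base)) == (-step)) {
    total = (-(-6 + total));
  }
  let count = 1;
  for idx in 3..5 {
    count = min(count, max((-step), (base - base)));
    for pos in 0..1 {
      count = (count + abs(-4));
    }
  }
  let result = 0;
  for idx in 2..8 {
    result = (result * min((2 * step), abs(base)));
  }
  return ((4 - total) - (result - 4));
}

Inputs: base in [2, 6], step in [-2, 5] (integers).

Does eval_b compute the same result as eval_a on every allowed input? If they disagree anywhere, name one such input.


These are not equivalent — on base=2, step=-2 the outputs split (0 vs 12).
eval_a: total := 0 | count := 0 | (((count - -4) * (-step)) >= (-5 + count)): true | step := -3 | result := 0 | iter idx=-1: | result := 0 | iter pos=0: | result := 0 | iter pos=1: | result := 0 | iter idx=0: | result := 0 | iter pos=0: | result := 0 | iter pos=1: | result := 0 | iter idx=1: | result := 0 | iter pos=0: | result := 0 | iter pos=1: | result := 0 | result 0
eval_b: total := -4 | ((min(step, base) * max(total, base)) == (-step)): false | count := 1 | iter idx=3: | count := 1 | iter pos=0: | count := 5 | iter idx=4: | count := 2 | iter pos=0: | count := 6 | result := 0 | iter idx=2: | result := 0 | iter idx=3: | result := 0 | iter idx=4: | result := 0 | iter idx=5: | result := 0 | iter idx=6: | result := 0 | iter idx=7: | result := 0 | result 12
verdict: not equivalent; witness: base=2, step=-2


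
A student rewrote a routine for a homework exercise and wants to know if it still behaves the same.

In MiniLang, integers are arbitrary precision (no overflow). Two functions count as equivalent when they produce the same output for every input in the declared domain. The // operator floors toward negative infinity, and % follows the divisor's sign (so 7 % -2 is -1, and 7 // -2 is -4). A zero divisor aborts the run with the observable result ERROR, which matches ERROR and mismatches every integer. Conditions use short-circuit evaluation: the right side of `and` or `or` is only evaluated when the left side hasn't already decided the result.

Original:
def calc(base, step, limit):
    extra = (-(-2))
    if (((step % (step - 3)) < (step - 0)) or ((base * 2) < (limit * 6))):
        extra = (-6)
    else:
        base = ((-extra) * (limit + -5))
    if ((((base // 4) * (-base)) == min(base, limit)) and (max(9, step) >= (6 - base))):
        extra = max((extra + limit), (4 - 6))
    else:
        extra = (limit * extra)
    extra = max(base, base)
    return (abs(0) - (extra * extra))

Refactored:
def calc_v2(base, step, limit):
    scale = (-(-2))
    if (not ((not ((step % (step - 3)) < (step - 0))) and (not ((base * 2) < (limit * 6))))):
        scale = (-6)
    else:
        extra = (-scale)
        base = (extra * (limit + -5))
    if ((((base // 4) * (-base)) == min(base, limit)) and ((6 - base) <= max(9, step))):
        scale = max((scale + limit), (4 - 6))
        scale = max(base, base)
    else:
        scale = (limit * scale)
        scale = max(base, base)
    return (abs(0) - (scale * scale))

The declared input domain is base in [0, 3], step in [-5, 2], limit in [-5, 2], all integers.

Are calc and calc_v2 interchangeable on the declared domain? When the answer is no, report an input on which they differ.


Behavior is preserved: although boolean connective usage differs, and comparison usage differs, and local variable names differ, and statement counts differ, and min/max/abs usage differs, the outputs never diverge.
As a probe, take base=1, step=-5, limit=-2: calc runs extra := 2 | (((step % (step - 3)) < (step - 0)) or ((base * 2) < (limit * 6))): false | base := 14 | ((((base // 4) * (-base)) == min(base, limit)) and (max(9, step) >= (6 - base))): false | extra := -4 | extra := 14 | result -196; calc_v2 runs scale := 2 | (not ((not ((step % (step - 3)) < (step - 0))) and (not ((base * 2) < (limit * 6))))): false | extra := -2 | base := 14 | ((((base // 4) * (-base)) == min(base, limit)) and ((6 - base) <= max(9, step))): false | scale := -4 | scale := 14 | result -196; both end at -196.
Across all 256 domain points the two functions coincide.
verdict: equivalent


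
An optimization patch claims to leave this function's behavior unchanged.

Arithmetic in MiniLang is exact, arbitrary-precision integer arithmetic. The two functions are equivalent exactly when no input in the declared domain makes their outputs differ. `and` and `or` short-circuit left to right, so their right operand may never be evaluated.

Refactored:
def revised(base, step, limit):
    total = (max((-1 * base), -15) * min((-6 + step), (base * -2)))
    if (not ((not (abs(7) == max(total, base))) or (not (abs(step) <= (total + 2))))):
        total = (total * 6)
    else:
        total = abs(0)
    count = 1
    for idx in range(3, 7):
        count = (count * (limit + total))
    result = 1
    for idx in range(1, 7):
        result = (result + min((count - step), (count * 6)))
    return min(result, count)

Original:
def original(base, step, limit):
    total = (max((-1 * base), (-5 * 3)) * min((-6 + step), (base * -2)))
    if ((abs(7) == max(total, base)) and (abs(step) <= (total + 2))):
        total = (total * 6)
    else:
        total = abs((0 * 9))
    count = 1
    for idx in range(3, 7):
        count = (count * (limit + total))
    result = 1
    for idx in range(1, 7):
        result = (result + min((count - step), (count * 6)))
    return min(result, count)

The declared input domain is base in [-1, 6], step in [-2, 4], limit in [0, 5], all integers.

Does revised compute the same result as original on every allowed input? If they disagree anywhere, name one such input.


Reading the diff, among the changes: boolean connective usage differs; arithmetic usage differs; constant usage differs.
One worked example (base=2, step=2, limit=5) — original: total := 8 | ((abs(7) == max(total, base)) and (abs(step) <= (total + 2))): false | total := 0 | count := 1 | iter idx=3: | count := 5 | iter idx=4: | count := 25 | iter idx=5: | count := 125 | iter idx=6: | count := 625 | result := 1 | iter idx=1: | result := 624 | iter idx=2: | result := 1247 | iter idx=3: | result := 1870 | iter idx=4: | result := 2493 | iter idx=5: | result := 3116 | iter idx=6: | result := 3739 | result 625; revised: total := 8 | (not ((not (abs(7) == max(total, base))) or (not (abs(step) <= (total + 2))))): false | total := 0 | count := 1 | iter idx=3: | count := 5 | iter idx=4: | count := 25 | iter idx=5: | count := 125 | iter idx=6: | count := 625 | result := 1 | iter idx=1: | result := 624 | iter idx=2: | result := 1247 | iter idx=3: | result := 1870 | iter idx=4: | result := 2493 | iter idx=5: | result := 3116 | iter idx=6: | result := 3739 | result 625; agreement on 625.
Sweeping the whole domain (336 inputs) finds no disagreement.
verdict: equivalent


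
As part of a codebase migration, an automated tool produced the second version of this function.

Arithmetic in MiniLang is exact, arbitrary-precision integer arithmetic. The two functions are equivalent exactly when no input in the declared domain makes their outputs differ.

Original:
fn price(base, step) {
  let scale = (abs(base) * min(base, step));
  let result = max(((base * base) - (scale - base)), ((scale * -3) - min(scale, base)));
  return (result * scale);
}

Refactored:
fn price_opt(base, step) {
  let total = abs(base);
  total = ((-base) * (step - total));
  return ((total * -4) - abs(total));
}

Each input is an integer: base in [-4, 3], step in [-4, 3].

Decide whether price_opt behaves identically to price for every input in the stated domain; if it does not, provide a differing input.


base=-4, step=-4 yields -1024 from price but 96 from price_opt.
verdict: not equivalent; witness: base=-4, step=-4


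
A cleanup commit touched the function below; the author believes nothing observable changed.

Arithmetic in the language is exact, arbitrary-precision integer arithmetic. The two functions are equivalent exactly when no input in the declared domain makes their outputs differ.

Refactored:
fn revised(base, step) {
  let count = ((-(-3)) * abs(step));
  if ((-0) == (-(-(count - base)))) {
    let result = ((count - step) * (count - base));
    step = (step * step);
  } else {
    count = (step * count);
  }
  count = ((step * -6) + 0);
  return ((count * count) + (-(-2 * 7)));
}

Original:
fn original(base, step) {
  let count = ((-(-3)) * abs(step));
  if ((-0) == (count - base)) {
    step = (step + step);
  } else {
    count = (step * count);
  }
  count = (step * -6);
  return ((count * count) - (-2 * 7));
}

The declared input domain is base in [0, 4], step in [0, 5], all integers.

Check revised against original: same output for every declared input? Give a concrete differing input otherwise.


Not equivalent: base=3, step=1 separates them (158 vs 50).
original: count=3, then ((-0) == (count - base)) is true, then step=2, then count=-12, then returns 158
revised: count=3, then ((-0) == (-(-(count - base)))) is true, then result=0, then step=1, then count=-6, then returns 50
verdict: not equivalent; witness: base=3, step=1


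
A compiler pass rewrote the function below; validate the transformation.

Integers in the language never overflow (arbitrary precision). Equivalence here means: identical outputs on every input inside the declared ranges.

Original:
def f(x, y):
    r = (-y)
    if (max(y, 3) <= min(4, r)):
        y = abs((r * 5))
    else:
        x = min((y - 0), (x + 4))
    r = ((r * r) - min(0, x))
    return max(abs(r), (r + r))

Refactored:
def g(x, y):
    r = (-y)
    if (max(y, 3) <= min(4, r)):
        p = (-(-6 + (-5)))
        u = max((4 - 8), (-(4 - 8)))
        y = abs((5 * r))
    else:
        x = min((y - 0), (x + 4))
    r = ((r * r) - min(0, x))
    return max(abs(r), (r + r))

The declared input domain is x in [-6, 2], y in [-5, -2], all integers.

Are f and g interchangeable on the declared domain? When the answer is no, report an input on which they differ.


Reading the diff, among the changes: statement counts differ, plus constant usage differs, plus min/max/abs usage differs, plus local variable names differ, plus arithmetic usage differs.
Tracing x=-4, y=-2: f: r := 2 | (max(y, 3) <= min(4, r)): false | x := -2 | r := 6 | result 12 | g: r := 2 | (max(y, 3) <= min(4, r)): false | x := -2 | r := 6 | result 12 — matching result 12.
An exhaustive pass over the 36 declared inputs shows identical outputs.
verdict: equivalent


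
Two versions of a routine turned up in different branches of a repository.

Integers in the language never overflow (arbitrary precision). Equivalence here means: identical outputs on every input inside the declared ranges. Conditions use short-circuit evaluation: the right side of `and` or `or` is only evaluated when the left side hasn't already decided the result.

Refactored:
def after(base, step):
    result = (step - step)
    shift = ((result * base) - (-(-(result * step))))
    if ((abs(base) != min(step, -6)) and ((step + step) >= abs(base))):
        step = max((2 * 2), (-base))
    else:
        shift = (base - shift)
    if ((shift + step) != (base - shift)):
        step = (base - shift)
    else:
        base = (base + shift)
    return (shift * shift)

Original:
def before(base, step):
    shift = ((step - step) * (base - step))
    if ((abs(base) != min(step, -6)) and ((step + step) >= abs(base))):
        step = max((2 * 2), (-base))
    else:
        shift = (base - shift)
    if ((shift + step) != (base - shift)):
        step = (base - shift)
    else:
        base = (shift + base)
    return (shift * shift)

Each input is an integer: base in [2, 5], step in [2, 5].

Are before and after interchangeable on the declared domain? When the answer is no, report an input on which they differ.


Although arithmetic usage differs; also statement counts differ; also local variable names differ, 16/16 inputs agree.
verdict: equivalent


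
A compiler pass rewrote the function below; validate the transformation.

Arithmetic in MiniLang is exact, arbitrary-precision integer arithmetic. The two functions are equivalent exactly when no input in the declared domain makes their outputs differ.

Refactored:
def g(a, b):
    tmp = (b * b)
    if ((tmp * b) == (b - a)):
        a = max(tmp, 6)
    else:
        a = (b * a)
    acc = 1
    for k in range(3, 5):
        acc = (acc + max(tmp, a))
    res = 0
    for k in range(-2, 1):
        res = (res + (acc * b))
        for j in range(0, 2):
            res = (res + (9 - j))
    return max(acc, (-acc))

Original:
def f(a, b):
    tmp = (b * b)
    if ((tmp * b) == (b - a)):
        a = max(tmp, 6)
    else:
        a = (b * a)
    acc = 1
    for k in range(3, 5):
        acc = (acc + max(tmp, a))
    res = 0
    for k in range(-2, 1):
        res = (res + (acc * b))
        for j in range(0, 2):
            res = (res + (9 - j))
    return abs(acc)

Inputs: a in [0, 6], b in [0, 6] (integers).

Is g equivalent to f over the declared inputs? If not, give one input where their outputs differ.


The two are interchangeable: min/max/abs usage differs, and every declared input agrees.
As a probe, take a=0, b=3: f runs tmp := 9 | ((tmp * b) == (b - a)): false | a := 0 | acc := 1 | iter k=3: | acc := 10 | iter k=4: | acc := 19 | res := 0 | iter k=-2: | res := 57 | iter j=0: | res := 66 | iter j=1: | res := 74 | iter k=-1: | res := 131 | iter j=0: | res := 140 | iter j=1: | res := 148 | iter k=0: | res := 205 | iter j=0: | res := 214 | iter j=1: | res := 222 | result 19; g runs tmp := 9 | ((tmp * b) == (b - a)): false | a := 0 | acc := 1 | iter k=3: | acc := 10 | iter k=4: | acc := 19 | res := 0 | iter k=-2: | res := 57 | iter j=0: | res := 66 | iter j=1: | res := 74 | iter k=-1: | res := 131 | iter j=0: | res := 140 | iter j=1: | res := 148 | iter k=0: | res := 205 | iter j=0: | res := 214 | iter j=1: | res := 222 | result 19; both end at 19.
Checked all 49 inputs in the declared domain: the outputs agree on every one.
verdict: equivalent
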